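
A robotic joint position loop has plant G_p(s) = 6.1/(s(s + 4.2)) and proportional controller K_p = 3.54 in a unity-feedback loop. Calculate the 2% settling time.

The closed-loop denominator s² + 4.2s + 21.59 gives ω_n = √21.59 = 4.647 and ζ = 4.2/(2ω_n) = 0.4519.
2% settling time T_s ≈ 4/(ζω_n) = 4/2.1 = 1.9 s.

T_s ≈ 1.9 s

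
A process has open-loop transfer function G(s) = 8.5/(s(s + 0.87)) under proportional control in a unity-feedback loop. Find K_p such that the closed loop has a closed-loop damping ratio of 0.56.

Closed-loop characteristic equation: s² + 0.87s + K_p·8.5 = 0.
So ω_n = √(8.5K_p) and 2ζω_n = 0.87, giving ζ = 0.87/(2√(8.5K_p)).
Setting ζ = 0.56: √(8.5K_p) = 0.87/(2·0.56) = 0.7768, so K_p = 0.6034/8.5 = 0.071.

K_p = 0.071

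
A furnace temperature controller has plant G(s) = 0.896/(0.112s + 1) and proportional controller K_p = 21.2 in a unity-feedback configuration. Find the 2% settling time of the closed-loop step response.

Closed loop: T(s) = K_p·G/(1+K_p·G) = 19/(0.112s + 1 + 19), with pole at s = −(1 + 19)/0.112 = −178.5.
τ = 1/178.5 = 0.005601 s, so 2% settling time ≈ 4τ = 0.0224 s.

T_s ≈ 0.0224 s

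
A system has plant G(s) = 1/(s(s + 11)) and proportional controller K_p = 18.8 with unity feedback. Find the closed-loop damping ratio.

ζ = 1.27

The closed-loop denominator is s(s+11) + 18.8·1 = s² + 11s + 18.8.
Matching s² + 2ζω_n s + ω_n²: ω_n = √18.8 = 4.336 rad/s and 2ζω_n = 11, so ζ = 11/(2·4.336) = 1.27.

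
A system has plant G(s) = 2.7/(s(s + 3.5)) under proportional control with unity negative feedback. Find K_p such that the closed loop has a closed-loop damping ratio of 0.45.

Closed-loop characteristic equation: s² + 3.5s + K_p·2.7 = 0.
So ω_n = √(2.7K_p) and 2ζω_n = 3.5, giving ζ = 3.5/(2√(2.7K_p)).
Setting ζ = 0.45: √(2.7K_p) = 3.5/(2·0.45) = 3.889, so K_p = 15.12/2.7 = 5.6.

K_p = 5.6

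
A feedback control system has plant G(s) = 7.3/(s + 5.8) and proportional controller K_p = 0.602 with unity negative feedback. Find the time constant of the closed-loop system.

Closed-loop transfer function: T(s) = K_p·G(s)/(1 + K_p·G(s)) = 4.395/(s + 5.8 + 4.395) = 4.395/(s + 10.19).
Time constant τ = 1/10.19 = 0.0981 s.

τ = 0.0981 s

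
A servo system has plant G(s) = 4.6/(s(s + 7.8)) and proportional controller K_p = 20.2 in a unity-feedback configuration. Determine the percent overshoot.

From 1 + K_pG(s) = 0: s² + 7.8s + 92.92 = 0 ⇒ ω_n = 9.64, ζ = 0.4046.
%OS = 100·exp(−πζ/√(1−ζ²)) = 100·exp(−π·0.4046/√0.8363) = 24.9%.

24.9%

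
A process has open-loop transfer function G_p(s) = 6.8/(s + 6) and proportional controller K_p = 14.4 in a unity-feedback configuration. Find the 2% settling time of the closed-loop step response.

T_s ≈ 0.0385 s

Closed-loop transfer function: T(s) = K_p·G_p(s)/(1 + K_p·G_p(s)) = 97.92/(s + 6 + 97.92) = 97.92/(s + 103.9).
Time constant τ = 1/103.9 = 0.009623 s, so the 2% settling time is about 4τ = 0.0385 s.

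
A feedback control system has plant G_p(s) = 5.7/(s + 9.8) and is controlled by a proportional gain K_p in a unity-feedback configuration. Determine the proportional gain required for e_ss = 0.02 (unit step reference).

K_p = 84.2

The loop is type 0, so e_ss(step) = 1/(1 + K_pos) with K_pos = K_p·G_p(0).
G_p(0) = 0.5816. Require 1/(1 + K_p·0.5816) = 0.02, so 1 + 0.5816·K_p = 50.
K_p = (50 − 1)/0.5816 = 84.2.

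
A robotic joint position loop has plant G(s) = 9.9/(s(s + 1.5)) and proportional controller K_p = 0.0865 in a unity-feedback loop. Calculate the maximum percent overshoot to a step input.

The closed-loop denominator s² + 1.5s + 0.8563 gives ω_n = √0.8563 = 0.9254 and ζ = 1.5/(2ω_n) = 0.8105.
%OS = 100·exp(−πζ/√(1−ζ²)) = 100·exp(−π·0.8105/√0.3431) = 1.3%.

1.3%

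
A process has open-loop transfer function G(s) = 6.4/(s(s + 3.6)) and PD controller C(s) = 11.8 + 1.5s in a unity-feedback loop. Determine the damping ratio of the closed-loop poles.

ζ = 0.759

Forward path: (11.8 + 1.5s)·6.4/(s(s+3.6)). The closed-loop characteristic equation is s² + (3.6 + 6.4·1.5)s + 6.4·11.8 = 0.
That is s² + 13.2s + 75.52 = 0, so ω_n = 8.69 rad/s and ζ = 13.2/(2·8.69) = 0.7595.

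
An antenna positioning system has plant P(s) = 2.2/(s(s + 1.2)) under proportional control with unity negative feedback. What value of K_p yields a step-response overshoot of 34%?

From %OS = 100·exp(−πζ/√(1−ζ²)) = 34%, ζ = −ln(0.34)/√(π²+ln²(0.34)) = 0.3248.
Characteristic equation s² + 1.2s + 2.2K_p = 0 gives ζ = 1.2/(2√(2.2K_p)).
Setting ζ = 0.3248: √(2.2K_p) = 1.2/(2·0.3248) = 1.847, so K_p = 3.413/2.2 = 1.55.

K_p = 1.55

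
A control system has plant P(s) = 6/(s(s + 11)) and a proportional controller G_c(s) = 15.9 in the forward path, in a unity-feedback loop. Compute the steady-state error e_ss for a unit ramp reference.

0.115

The loop has one pole at the origin (type 1). Velocity error constant K_v = lim_{s→0} s·G_c(s)P(s) = 15.9·6/11 = 8.673.
Steady-state error to a unit ramp: e_ss = 1/K_v = 0.115.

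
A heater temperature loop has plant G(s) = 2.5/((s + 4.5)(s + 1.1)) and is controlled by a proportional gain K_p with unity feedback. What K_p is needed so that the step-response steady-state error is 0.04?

Steady-state error for a unit step on this type-0 loop is 1/(1 + K_p·G(0)).
G(0) = 0.5051. Require 1/(1 + K_p·0.5051) = 0.04, so 1 + 0.5051·K_p = 25.
K_p = (25 − 1)/0.5051 = 47.5.

K_p = 47.5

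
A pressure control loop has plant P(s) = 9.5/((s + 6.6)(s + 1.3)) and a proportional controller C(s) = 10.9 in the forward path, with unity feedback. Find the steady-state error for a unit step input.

The loop is type 0. Static position error constant K_pos = C(0)·P(0) = 10.9·1.107 = 12.07.
Steady-state error to a unit step: e_ss = 1/(1+K_pos) = 1/13.07 = 0.0765.

0.0765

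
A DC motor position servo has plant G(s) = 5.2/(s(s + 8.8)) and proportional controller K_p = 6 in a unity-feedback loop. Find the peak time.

The closed-loop denominator s² + 8.8s + 31.2 gives ω_n = √31.2 = 5.586 and ζ = 8.8/(2ω_n) = 0.7877.
Damped frequency ω_d = ω_n√(1−ζ²) = 3.441 rad/s, so peak time T_p = π/ω_d = 0.913 s.

T_p = 0.913 s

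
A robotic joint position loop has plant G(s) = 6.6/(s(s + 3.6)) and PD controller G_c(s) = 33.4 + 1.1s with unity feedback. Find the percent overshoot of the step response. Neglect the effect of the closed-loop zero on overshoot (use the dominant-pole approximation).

Forward path: (33.4 + 1.1s)·6.6/(s(s+3.6)). The closed-loop characteristic equation is s² + (3.6 + 6.6·1.1)s + 6.6·33.4 = 0.
That is s² + 10.86s + 220.4 = 0, so ω_n = 14.85 rad/s and ζ = 10.86/(2·14.85) = 0.3657.
%OS = 100·exp(−πζ/√(1−ζ²)) = 29.1%.

29.1%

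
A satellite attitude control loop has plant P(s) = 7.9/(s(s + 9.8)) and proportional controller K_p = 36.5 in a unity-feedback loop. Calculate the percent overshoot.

38.8%

The closed-loop denominator s² + 9.8s + 288.4 gives ω_n = √288.4 = 16.98 and ζ = 9.8/(2ω_n) = 0.2886.
%OS = 100·exp(−πζ/√(1−ζ²)) = 100·exp(−π·0.2886/√0.9167) = 38.8%.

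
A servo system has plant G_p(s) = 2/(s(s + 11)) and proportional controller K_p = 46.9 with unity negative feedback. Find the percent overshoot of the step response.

The closed-loop denominator s² + 11s + 93.8 gives ω_n = √93.8 = 9.685 and ζ = 11/(2ω_n) = 0.5679.
%OS = 100·exp(−πζ/√(1−ζ²)) = 100·exp(−π·0.5679/√0.6775) = 11.4%.

11.4%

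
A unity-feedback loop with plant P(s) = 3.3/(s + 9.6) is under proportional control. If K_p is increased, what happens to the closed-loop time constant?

decrease

The closed-loop bandwidth 9.6+K_p·3.3 grows with K_p, so τ shrinks.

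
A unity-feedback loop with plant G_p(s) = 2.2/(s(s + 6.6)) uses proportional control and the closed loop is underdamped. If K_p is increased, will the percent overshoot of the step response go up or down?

ζ = 6.6/(2√(2.2K_p)) decreases as K_p grows; lower damping means more overshoot.

increase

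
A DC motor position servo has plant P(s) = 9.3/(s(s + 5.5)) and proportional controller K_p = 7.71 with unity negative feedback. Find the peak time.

T_p = 0.392 s

The closed-loop denominator s² + 5.5s + 71.7 gives ω_n = √71.7 = 8.468 and ζ = 5.5/(2ω_n) = 0.3248.
Damped frequency ω_d = ω_n√(1−ζ²) = 8.009 rad/s, so peak time T_p = π/ω_d = 0.392 s.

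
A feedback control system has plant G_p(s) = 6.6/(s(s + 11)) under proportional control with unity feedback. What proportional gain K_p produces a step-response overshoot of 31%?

K_p = 37.6

From %OS = 100·exp(−πζ/√(1−ζ²)) = 31%, ζ = −ln(0.31)/√(π²+ln²(0.31)) = 0.3493.
Characteristic equation s² + 11s + 6.6K_p = 0 gives ζ = 11/(2√(6.6K_p)).
Setting ζ = 0.3493: √(6.6K_p) = 11/(2·0.3493) = 15.75, so K_p = 247.9/6.6 = 37.6.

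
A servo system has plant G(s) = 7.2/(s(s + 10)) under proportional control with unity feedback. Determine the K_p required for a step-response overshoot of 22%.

From %OS = 100·exp(−πζ/√(1−ζ²)) = 22%, ζ = −ln(0.22)/√(π²+ln²(0.22)) = 0.4342.
Characteristic equation s² + 10s + 7.2K_p = 0 gives ζ = 10/(2√(7.2K_p)).
Setting ζ = 0.4342: √(7.2K_p) = 10/(2·0.4342) = 11.52, so K_p = 132.6/7.2 = 18.4.

K_p = 18.4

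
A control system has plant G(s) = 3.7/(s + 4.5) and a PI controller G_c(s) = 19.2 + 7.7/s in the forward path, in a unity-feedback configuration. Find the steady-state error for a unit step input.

The open loop G_c(s)G(s) has a pole at the origin (type 1), so the static position error constant is infinite and e_ss = 1/(1+∞) = 0.

0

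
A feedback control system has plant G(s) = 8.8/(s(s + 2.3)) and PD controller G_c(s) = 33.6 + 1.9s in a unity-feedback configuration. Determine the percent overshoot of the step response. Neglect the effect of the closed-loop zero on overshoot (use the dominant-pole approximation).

Forward path: (33.6 + 1.9s)·8.8/(s(s+2.3)). The closed-loop characteristic equation is s² + (2.3 + 8.8·1.9)s + 8.8·33.6 = 0.
That is s² + 19.02s + 295.7 = 0, so ω_n = 17.2 rad/s and ζ = 19.02/(2·17.2) = 0.5531.
%OS = 100·exp(−πζ/√(1−ζ²)) = 12.4%.

12.4%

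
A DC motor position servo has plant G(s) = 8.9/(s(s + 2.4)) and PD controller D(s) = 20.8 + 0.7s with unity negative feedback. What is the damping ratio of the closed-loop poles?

Forward path: (20.8 + 0.7s)·8.9/(s(s+2.4)). The closed-loop characteristic equation is s² + (2.4 + 8.9·0.7)s + 8.9·20.8 = 0.
That is s² + 8.63s + 185.1 = 0, so ω_n = 13.61 rad/s and ζ = 8.63/(2·13.61) = 0.3171.

ζ = 0.317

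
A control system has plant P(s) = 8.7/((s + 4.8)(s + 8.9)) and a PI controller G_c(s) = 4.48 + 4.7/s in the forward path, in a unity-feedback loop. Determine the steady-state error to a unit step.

0

The open loop G_c(s)P(s) has a pole at the origin (type 1), so the static position error constant is infinite and e_ss = 1/(1+∞) = 0.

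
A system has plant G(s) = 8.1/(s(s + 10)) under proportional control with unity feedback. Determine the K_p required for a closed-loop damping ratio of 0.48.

K_p = 13.4

Closed-loop characteristic equation: s² + 10s + K_p·8.1 = 0.
So ω_n = √(8.1K_p) and 2ζω_n = 10, giving ζ = 10/(2√(8.1K_p)).
Setting ζ = 0.48: √(8.1K_p) = 10/(2·0.48) = 10.42, so K_p = 108.5/8.1 = 13.4.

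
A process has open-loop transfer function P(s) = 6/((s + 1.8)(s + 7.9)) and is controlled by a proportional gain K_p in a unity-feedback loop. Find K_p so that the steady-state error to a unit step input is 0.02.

The loop is type 0, so e_ss(step) = 1/(1 + K_pos) with K_pos = K_p·P(0).
P(0) = 0.4219. Require 1/(1 + K_p·0.4219) = 0.02, so 1 + 0.4219·K_p = 50.
K_p = (50 − 1)/0.4219 = 116.

K_p = 116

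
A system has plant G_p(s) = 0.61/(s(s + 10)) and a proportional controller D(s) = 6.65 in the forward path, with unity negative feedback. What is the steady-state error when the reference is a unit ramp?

2.47

The loop has one pole at the origin (type 1). Velocity error constant K_v = lim_{s→0} s·D(s)G_p(s) = 6.65·0.61/10 = 0.4056.
Steady-state error to a unit ramp: e_ss = 1/K_v = 2.47.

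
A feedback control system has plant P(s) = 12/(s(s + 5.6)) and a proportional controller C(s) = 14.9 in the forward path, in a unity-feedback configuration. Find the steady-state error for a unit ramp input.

0.0313

The loop has one pole at the origin (type 1). Velocity error constant K_v = lim_{s→0} s·C(s)P(s) = 14.9·12/5.6 = 31.93.
Steady-state error to a unit ramp: e_ss = 1/K_v = 0.0313.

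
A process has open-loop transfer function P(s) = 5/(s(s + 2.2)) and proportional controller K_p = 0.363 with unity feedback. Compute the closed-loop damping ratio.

1 + K_p·P(s) = 0 gives s² + 2.2s + 1.815 = 0.
Matching s² + 2ζω_n s + ω_n²: ω_n = √1.815 = 1.347 rad/s and 2ζω_n = 2.2, so ζ = 2.2/(2·1.347) = 0.816.

ζ = 0.816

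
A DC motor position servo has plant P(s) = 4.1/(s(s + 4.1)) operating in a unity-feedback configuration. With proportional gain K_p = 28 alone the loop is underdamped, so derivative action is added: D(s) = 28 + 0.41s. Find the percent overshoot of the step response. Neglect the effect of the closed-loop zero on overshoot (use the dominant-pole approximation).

41.5%

Forward path: (28 + 0.41s)·4.1/(s(s+4.1)). The closed-loop characteristic equation is s² + (4.1 + 4.1·0.41)s + 4.1·28 = 0.
That is s² + 5.781s + 114.8 = 0, so ω_n = 10.71 rad/s and ζ = 5.781/(2·10.71) = 0.2698.
%OS = 100·exp(−πζ/√(1−ζ²)) = 41.5%.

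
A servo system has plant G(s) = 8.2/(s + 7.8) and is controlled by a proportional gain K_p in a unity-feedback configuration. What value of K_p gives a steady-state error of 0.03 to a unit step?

For a type-0 loop with proportional control, e_ss = 1/(1 + K_p·G(0)).
G(0) = 1.051. Require 1/(1 + K_p·1.051) = 0.03, so 1 + 1.051·K_p = 33.33.
K_p = (33.33 − 1)/1.051 = 30.8.

K_p = 30.8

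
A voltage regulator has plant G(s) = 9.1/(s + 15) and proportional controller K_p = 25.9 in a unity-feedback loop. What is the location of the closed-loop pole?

Closed-loop transfer function: T(s) = K_p·G(s)/(1 + K_p·G(s)) = 235.7/(s + 15 + 235.7) = 235.7/(s + 250.7).
The closed-loop pole is at s = −250.7.

s = -250.7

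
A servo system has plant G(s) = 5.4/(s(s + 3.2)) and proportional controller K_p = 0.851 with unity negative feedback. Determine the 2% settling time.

From 1 + K_pG(s) = 0: s² + 3.2s + 4.595 = 0 ⇒ ω_n = 2.144, ζ = 0.7464.
2% settling time T_s ≈ 4/(ζω_n) = 4/1.6 = 2.5 s.

T_s ≈ 2.5 s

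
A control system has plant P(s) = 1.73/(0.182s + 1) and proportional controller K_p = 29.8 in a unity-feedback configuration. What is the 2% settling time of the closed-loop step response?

Closed loop: T(s) = K_p·P/(1+K_p·P) = 51.55/(0.182s + 1 + 51.55), with pole at s = −(1 + 51.55)/0.182 = −288.8.
τ = 1/288.8 = 0.003463 s, so 2% settling time ≈ 4τ = 0.0139 s.

T_s ≈ 0.0139 s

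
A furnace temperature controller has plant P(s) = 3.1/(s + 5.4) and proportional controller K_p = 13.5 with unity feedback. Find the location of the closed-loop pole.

s = -47.25

Closed-loop transfer function: T(s) = K_p·P(s)/(1 + K_p·P(s)) = 41.85/(s + 5.4 + 41.85) = 41.85/(s + 47.25).
The closed-loop pole is at s = −47.25.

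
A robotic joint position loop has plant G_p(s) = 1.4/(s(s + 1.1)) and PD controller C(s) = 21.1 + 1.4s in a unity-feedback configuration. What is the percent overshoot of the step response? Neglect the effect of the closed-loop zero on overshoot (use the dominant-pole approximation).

39.8%

Forward path: (21.1 + 1.4s)·1.4/(s(s+1.1)). The closed-loop characteristic equation is s² + (1.1 + 1.4·1.4)s + 1.4·21.1 = 0.
That is s² + 3.06s + 29.54 = 0, so ω_n = 5.435 rad/s and ζ = 3.06/(2·5.435) = 0.2815.
%OS = 100·exp(−πζ/√(1−ζ²)) = 39.8%.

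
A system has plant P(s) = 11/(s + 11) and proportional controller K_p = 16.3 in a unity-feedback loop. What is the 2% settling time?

Closed-loop transfer function: T(s) = K_p·P(s)/(1 + K_p·P(s)) = 179.3/(s + 11 + 179.3) = 179.3/(s + 190.3).
Time constant τ = 1/190.3 = 0.005255 s, so the 2% settling time is about 4τ = 0.021 s.

T_s ≈ 0.021 s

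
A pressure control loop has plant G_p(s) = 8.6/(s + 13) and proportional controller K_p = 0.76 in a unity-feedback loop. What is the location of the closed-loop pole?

s = -19.54

Closed-loop transfer function: T(s) = K_p·G_p(s)/(1 + K_p·G_p(s)) = 6.536/(s + 13 + 6.536) = 6.536/(s + 19.54).
The closed-loop pole is at s = −19.54.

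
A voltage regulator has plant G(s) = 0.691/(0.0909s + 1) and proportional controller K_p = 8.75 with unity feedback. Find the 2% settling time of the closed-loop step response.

Closed loop: T(s) = K_p·G/(1+K_p·G) = 6.046/(0.0909s + 1 + 6.046), with pole at s = −(1 + 6.046)/0.0909 = −77.52.
τ = 1/77.52 = 0.0129 s, so 2% settling time ≈ 4τ = 0.0516 s.

T_s ≈ 0.0516 s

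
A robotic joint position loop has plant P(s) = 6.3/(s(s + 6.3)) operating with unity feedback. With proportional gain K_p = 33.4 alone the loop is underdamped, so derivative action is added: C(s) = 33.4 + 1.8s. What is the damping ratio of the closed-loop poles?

ζ = 0.608

Forward path: (33.4 + 1.8s)·6.3/(s(s+6.3)). The closed-loop characteristic equation is s² + (6.3 + 6.3·1.8)s + 6.3·33.4 = 0.
That is s² + 17.64s + 210.4 = 0, so ω_n = 14.51 rad/s and ζ = 17.64/(2·14.51) = 0.608.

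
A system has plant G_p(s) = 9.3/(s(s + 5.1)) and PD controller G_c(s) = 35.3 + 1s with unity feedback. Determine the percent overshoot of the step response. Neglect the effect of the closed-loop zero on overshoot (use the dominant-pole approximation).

Forward path: (35.3 + 1s)·9.3/(s(s+5.1)). The closed-loop characteristic equation is s² + (5.1 + 9.3·1)s + 9.3·35.3 = 0.
That is s² + 14.4s + 328.3 = 0, so ω_n = 18.12 rad/s and ζ = 14.4/(2·18.12) = 0.3974.
%OS = 100·exp(−πζ/√(1−ζ²)) = 25.7%.

25.7%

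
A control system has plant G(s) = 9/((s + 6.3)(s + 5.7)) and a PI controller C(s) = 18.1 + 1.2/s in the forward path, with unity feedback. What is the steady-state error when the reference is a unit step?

0

The open loop C(s)G(s) has a pole at the origin (type 1), so the static position error constant is infinite and e_ss = 1/(1+∞) = 0.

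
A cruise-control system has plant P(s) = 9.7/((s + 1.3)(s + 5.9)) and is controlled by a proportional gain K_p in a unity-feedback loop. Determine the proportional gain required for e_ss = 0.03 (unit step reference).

K_p = 25.6

The loop is type 0, so e_ss(step) = 1/(1 + K_pos) with K_pos = K_p·P(0).
P(0) = 1.265. Require 1/(1 + K_p·1.265) = 0.03, so 1 + 1.265·K_p = 33.33.
K_p = (33.33 − 1)/1.265 = 25.6.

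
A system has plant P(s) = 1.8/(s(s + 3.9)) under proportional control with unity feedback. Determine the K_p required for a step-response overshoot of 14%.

K_p = 7.51

From %OS = 100·exp(−πζ/√(1−ζ²)) = 14%, ζ = −ln(0.14)/√(π²+ln²(0.14)) = 0.5305.
Characteristic equation s² + 3.9s + 1.8K_p = 0 gives ζ = 3.9/(2√(1.8K_p)).
Setting ζ = 0.5305: √(1.8K_p) = 3.9/(2·0.5305) = 3.676, so K_p = 13.51/1.8 = 7.51.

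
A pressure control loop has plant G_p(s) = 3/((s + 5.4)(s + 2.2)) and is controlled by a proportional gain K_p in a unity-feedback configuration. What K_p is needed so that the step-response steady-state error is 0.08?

K_p = 45.5

Steady-state error for a unit step on this type-0 loop is 1/(1 + K_p·G_p(0)).
G_p(0) = 0.2525. Require 1/(1 + K_p·0.2525) = 0.08, so 1 + 0.2525·K_p = 12.5.
K_p = (12.5 − 1)/0.2525 = 45.5.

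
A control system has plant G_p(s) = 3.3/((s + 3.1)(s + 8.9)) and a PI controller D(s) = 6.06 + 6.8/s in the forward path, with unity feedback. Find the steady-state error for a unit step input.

The open loop D(s)G_p(s) has a pole at the origin (type 1), so the static position error constant is infinite and e_ss = 1/(1+∞) = 0.

0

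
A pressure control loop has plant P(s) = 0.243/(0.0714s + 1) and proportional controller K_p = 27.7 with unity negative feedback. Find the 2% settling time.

Closed loop: T(s) = K_p·P/(1+K_p·P) = 6.731/(0.0714s + 1 + 6.731), with pole at s = −(1 + 6.731)/0.0714 = −108.3.
τ = 1/108.3 = 0.009235 s, so 2% settling time ≈ 4τ = 0.0369 s.

T_s ≈ 0.0369 s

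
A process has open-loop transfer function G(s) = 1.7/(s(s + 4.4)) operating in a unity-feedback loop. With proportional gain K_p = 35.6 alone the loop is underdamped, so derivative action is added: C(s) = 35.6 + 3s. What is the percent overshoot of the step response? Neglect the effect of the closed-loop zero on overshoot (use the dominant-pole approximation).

Forward path: (35.6 + 3s)·1.7/(s(s+4.4)). The closed-loop characteristic equation is s² + (4.4 + 1.7·3)s + 1.7·35.6 = 0.
That is s² + 9.5s + 60.52 = 0, so ω_n = 7.779 rad/s and ζ = 9.5/(2·7.779) = 0.6106.
%OS = 100·exp(−πζ/√(1−ζ²)) = 8.87%.

8.87%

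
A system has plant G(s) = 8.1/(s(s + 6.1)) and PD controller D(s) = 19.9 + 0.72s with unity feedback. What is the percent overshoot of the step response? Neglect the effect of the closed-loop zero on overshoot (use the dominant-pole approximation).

Forward path: (19.9 + 0.72s)·8.1/(s(s+6.1)). The closed-loop characteristic equation is s² + (6.1 + 8.1·0.72)s + 8.1·19.9 = 0.
That is s² + 11.93s + 161.2 = 0, so ω_n = 12.7 rad/s and ζ = 11.93/(2·12.7) = 0.4699.
%OS = 100·exp(−πζ/√(1−ζ²)) = 18.8%.

18.8%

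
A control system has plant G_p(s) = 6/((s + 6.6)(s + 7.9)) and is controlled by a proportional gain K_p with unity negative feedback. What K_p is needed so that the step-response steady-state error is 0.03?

The loop is type 0, so e_ss(step) = 1/(1 + K_pos) with K_pos = K_p·G_p(0).
G_p(0) = 0.1151. Require 1/(1 + K_p·0.1151) = 0.03, so 1 + 0.1151·K_p = 33.33.
K_p = (33.33 − 1)/0.1151 = 281.

K_p = 281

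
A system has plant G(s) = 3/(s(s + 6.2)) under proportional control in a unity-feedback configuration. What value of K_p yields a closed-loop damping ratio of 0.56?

K_p = 10.2

Closed-loop characteristic equation: s² + 6.2s + K_p·3 = 0.
So ω_n = √(3K_p) and 2ζω_n = 6.2, giving ζ = 6.2/(2√(3K_p)).
Setting ζ = 0.56: √(3K_p) = 6.2/(2·0.56) = 5.536, so K_p = 30.64/3 = 10.2.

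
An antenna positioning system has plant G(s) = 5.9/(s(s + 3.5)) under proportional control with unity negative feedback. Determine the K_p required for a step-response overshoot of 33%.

From %OS = 100·exp(−πζ/√(1−ζ²)) = 33%, ζ = −ln(0.33)/√(π²+ln²(0.33)) = 0.3328.
Characteristic equation s² + 3.5s + 5.9K_p = 0 gives ζ = 3.5/(2√(5.9K_p)).
Setting ζ = 0.3328: √(5.9K_p) = 3.5/(2·0.3328) = 5.259, so K_p = 27.65/5.9 = 4.69.

K_p = 4.69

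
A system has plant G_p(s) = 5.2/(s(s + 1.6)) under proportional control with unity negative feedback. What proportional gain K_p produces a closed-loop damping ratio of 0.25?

K_p = 1.97

Closed-loop characteristic equation: s² + 1.6s + K_p·5.2 = 0.
So ω_n = √(5.2K_p) and 2ζω_n = 1.6, giving ζ = 1.6/(2√(5.2K_p)).
Setting ζ = 0.25: √(5.2K_p) = 1.6/(2·0.25) = 3.2, so K_p = 10.24/5.2 = 1.97.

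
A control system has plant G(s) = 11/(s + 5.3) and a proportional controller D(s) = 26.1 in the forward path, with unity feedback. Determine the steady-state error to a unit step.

0.0181

The loop is type 0. Static position error constant K_pos = D(0)·G(0) = 26.1·2.075 = 54.17.
Steady-state error to a unit step: e_ss = 1/(1+K_pos) = 1/55.17 = 0.0181.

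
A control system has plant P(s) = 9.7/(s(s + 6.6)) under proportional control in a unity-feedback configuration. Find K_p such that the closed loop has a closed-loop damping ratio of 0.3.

K_p = 12.5

Closed-loop characteristic equation: s² + 6.6s + K_p·9.7 = 0.
So ω_n = √(9.7K_p) and 2ζω_n = 6.6, giving ζ = 6.6/(2√(9.7K_p)).
Setting ζ = 0.3: √(9.7K_p) = 6.6/(2·0.3) = 11, so K_p = 121/9.7 = 12.5.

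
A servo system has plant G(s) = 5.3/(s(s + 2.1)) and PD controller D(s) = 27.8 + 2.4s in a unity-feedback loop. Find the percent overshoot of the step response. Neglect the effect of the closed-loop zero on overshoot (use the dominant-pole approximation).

Forward path: (27.8 + 2.4s)·5.3/(s(s+2.1)). The closed-loop characteristic equation is s² + (2.1 + 5.3·2.4)s + 5.3·27.8 = 0.
That is s² + 14.82s + 147.3 = 0, so ω_n = 12.14 rad/s and ζ = 14.82/(2·12.14) = 0.6105.
%OS = 100·exp(−πζ/√(1−ζ²)) = 8.88%.

8.88%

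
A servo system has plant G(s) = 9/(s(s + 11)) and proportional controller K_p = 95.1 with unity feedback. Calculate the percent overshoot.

The closed-loop denominator s² + 11s + 855.9 gives ω_n = √855.9 = 29.26 and ζ = 11/(2ω_n) = 0.188.
%OS = 100·exp(−πζ/√(1−ζ²)) = 100·exp(−π·0.188/√0.9647) = 54.8%.

54.8%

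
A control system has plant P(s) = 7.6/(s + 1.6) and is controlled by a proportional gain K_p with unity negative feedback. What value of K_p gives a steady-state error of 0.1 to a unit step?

For a type-0 loop with proportional control, e_ss = 1/(1 + K_p·P(0)).
P(0) = 4.75. Require 1/(1 + K_p·4.75) = 0.1, so 1 + 4.75·K_p = 10.
K_p = (10 − 1)/4.75 = 1.89.

K_p = 1.89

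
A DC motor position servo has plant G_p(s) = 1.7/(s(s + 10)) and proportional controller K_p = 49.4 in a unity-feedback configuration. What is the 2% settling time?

The closed-loop denominator s² + 10s + 83.98 gives ω_n = √83.98 = 9.164 and ζ = 10/(2ω_n) = 0.5456.
2% settling time T_s ≈ 4/(ζω_n) = 4/5 = 0.8 s.

T_s ≈ 0.8 s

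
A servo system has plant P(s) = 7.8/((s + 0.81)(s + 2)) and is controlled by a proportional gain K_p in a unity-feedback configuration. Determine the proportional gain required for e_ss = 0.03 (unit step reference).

For a type-0 loop with proportional control, e_ss = 1/(1 + K_p·P(0)).
P(0) = 4.815. Require 1/(1 + K_p·4.815) = 0.03, so 1 + 4.815·K_p = 33.33.
K_p = (33.33 − 1)/4.815 = 6.72.

K_p = 6.72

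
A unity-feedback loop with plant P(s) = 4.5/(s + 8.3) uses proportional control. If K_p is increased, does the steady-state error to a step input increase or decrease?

e_ss = 1/(1 + K_p·P(0)); a larger K_p raises the denominator, so e_ss decreases.

decrease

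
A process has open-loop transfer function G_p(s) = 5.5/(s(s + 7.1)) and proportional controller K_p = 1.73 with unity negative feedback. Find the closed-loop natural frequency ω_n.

1 + K_p·G_p(s) = 0 gives s² + 7.1s + 9.515 = 0.
So ω_n² = 9.515 ⇒ ω_n = 3.085 rad/s, and ζ = 7.1/(2ω_n) = 1.15.

ω_n = 3.08 rad/s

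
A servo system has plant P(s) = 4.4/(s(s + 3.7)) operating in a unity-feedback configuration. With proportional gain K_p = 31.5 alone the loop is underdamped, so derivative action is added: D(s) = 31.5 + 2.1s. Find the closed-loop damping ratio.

ζ = 0.55

Forward path: (31.5 + 2.1s)·4.4/(s(s+3.7)). The closed-loop characteristic equation is s² + (3.7 + 4.4·2.1)s + 4.4·31.5 = 0.
That is s² + 12.94s + 138.6 = 0, so ω_n = 11.77 rad/s and ζ = 12.94/(2·11.77) = 0.5496.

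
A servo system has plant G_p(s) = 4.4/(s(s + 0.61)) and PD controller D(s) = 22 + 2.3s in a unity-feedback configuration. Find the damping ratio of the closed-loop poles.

ζ = 0.545

Forward path: (22 + 2.3s)·4.4/(s(s+0.61)). The closed-loop characteristic equation is s² + (0.61 + 4.4·2.3)s + 4.4·22 = 0.
That is s² + 10.73s + 96.8 = 0, so ω_n = 9.839 rad/s and ζ = 10.73/(2·9.839) = 0.5453.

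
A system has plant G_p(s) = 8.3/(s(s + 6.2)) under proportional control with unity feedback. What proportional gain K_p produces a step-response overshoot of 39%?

From %OS = 100·exp(−πζ/√(1−ζ²)) = 39%, ζ = −ln(0.39)/√(π²+ln²(0.39)) = 0.2871.
Characteristic equation s² + 6.2s + 8.3K_p = 0 gives ζ = 6.2/(2√(8.3K_p)).
Setting ζ = 0.2871: √(8.3K_p) = 6.2/(2·0.2871) = 10.8, so K_p = 116.6/8.3 = 14.

K_p = 14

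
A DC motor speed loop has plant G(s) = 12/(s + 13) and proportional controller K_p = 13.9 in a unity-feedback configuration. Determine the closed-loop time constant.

Closed-loop transfer function: T(s) = K_p·G(s)/(1 + K_p·G(s)) = 166.8/(s + 13 + 166.8) = 166.8/(s + 179.8).
Time constant τ = 1/179.8 = 0.00556 s.

τ = 0.00556 s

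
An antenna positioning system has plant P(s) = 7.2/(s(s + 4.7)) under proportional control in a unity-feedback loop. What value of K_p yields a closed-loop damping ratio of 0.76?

K_p = 1.33

Closed-loop characteristic equation: s² + 4.7s + K_p·7.2 = 0.
So ω_n = √(7.2K_p) and 2ζω_n = 4.7, giving ζ = 4.7/(2√(7.2K_p)).
Setting ζ = 0.76: √(7.2K_p) = 4.7/(2·0.76) = 3.092, so K_p = 9.561/7.2 = 1.33.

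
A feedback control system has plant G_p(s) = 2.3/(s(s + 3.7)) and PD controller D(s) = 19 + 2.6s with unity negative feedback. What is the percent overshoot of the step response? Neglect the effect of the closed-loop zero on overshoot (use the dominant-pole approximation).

3.42%

Forward path: (19 + 2.6s)·2.3/(s(s+3.7)). The closed-loop characteristic equation is s² + (3.7 + 2.3·2.6)s + 2.3·19 = 0.
That is s² + 9.68s + 43.7 = 0, so ω_n = 6.611 rad/s and ζ = 9.68/(2·6.611) = 0.7322.
%OS = 100·exp(−πζ/√(1−ζ²)) = 3.42%.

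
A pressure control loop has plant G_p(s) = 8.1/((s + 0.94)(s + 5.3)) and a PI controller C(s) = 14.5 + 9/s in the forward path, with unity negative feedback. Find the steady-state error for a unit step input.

The open loop C(s)G_p(s) has a pole at the origin (type 1), so the static position error constant is infinite and e_ss = 1/(1+∞) = 0.

0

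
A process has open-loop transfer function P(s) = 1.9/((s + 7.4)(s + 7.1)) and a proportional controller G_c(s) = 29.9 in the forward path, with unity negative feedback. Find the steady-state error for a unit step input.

The loop is type 0. Static position error constant K_pos = G_c(0)·P(0) = 29.9·0.03616 = 1.081.
Steady-state error to a unit step: e_ss = 1/(1+K_pos) = 1/2.081 = 0.48.

0.48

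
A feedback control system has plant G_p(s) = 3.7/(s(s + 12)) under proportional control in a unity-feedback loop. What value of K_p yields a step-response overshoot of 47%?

K_p = 178

From %OS = 100·exp(−πζ/√(1−ζ²)) = 47%, ζ = −ln(0.47)/√(π²+ln²(0.47)) = 0.2337.
Characteristic equation s² + 12s + 3.7K_p = 0 gives ζ = 12/(2√(3.7K_p)).
Setting ζ = 0.2337: √(3.7K_p) = 12/(2·0.2337) = 25.68, so K_p = 659.3/3.7 = 178.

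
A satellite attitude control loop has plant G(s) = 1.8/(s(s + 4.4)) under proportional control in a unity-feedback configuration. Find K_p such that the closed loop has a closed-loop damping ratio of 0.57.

K_p = 8.28

Closed-loop characteristic equation: s² + 4.4s + K_p·1.8 = 0.
So ω_n = √(1.8K_p) and 2ζω_n = 4.4, giving ζ = 4.4/(2√(1.8K_p)).
Setting ζ = 0.57: √(1.8K_p) = 4.4/(2·0.57) = 3.86, so K_p = 14.9/1.8 = 8.28.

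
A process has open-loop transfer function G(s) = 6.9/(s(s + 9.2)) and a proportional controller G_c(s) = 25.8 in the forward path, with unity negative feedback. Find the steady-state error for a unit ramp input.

0.0517

The loop has one pole at the origin (type 1). Velocity error constant K_v = lim_{s→0} s·G_c(s)G(s) = 25.8·6.9/9.2 = 19.35.
Steady-state error to a unit ramp: e_ss = 1/K_v = 0.0517.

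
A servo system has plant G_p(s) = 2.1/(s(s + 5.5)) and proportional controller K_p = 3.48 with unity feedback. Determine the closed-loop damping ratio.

ζ = 1.02

With unity feedback the closed-loop characteristic equation is s² + 5.5s + 3.48·2.1 = s² + 5.5s + 7.308 = 0.
So ω_n² = 7.308 ⇒ ω_n = 2.703 rad/s, and ζ = 5.5/(2ω_n) = 1.02.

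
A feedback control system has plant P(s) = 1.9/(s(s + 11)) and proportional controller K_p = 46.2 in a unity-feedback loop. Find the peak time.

From 1 + K_pP(s) = 0: s² + 11s + 87.78 = 0 ⇒ ω_n = 9.369, ζ = 0.587.
Damped frequency ω_d = ω_n√(1−ζ²) = 7.585 rad/s, so peak time T_p = π/ω_d = 0.414 s.

T_p = 0.414 s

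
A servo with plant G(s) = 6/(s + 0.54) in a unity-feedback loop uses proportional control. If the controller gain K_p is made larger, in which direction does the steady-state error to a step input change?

e_ss = 1/(1 + K_p·G(0)); a larger K_p raises the denominator, so e_ss decreases.

decrease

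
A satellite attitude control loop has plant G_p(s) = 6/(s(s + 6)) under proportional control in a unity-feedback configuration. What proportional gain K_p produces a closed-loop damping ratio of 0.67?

K_p = 3.34

Closed-loop characteristic equation: s² + 6s + K_p·6 = 0.
So ω_n = √(6K_p) and 2ζω_n = 6, giving ζ = 6/(2√(6K_p)).
Setting ζ = 0.67: √(6K_p) = 6/(2·0.67) = 4.478, so K_p = 20.05/6 = 3.34.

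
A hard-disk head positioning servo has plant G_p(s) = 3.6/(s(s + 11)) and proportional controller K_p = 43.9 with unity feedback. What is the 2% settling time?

The closed-loop denominator s² + 11s + 158 gives ω_n = √158 = 12.57 and ζ = 11/(2ω_n) = 0.4375.
2% settling time T_s ≈ 4/(ζω_n) = 4/5.5 = 0.727 s.

T_s ≈ 0.727 s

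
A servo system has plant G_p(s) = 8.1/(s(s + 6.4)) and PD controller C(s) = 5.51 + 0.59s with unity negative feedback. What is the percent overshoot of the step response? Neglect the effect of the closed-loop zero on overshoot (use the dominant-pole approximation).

Forward path: (5.51 + 0.59s)·8.1/(s(s+6.4)). The closed-loop characteristic equation is s² + (6.4 + 8.1·0.59)s + 8.1·5.51 = 0.
That is s² + 11.18s + 44.63 = 0, so ω_n = 6.681 rad/s and ζ = 11.18/(2·6.681) = 0.8367.
%OS = 100·exp(−πζ/√(1−ζ²)) = 0.824%.

0.824%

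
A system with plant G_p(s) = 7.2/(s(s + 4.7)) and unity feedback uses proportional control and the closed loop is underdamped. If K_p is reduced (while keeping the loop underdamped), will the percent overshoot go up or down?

decrease

ζ = 4.7/(2√(7.2K_p)) rises as K_p falls; higher damping means less overshoot.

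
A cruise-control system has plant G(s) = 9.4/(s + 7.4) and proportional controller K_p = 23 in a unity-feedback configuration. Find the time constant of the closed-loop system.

Closed-loop transfer function: T(s) = K_p·G(s)/(1 + K_p·G(s)) = 216.2/(s + 7.4 + 216.2) = 216.2/(s + 223.6).
Time constant τ = 1/223.6 = 0.00447 s.

τ = 0.00447 s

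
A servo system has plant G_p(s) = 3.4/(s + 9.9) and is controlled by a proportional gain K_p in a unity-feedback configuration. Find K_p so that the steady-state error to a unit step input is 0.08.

The loop is type 0, so e_ss(step) = 1/(1 + K_pos) with K_pos = K_p·G_p(0).
G_p(0) = 0.3434. Require 1/(1 + K_p·0.3434) = 0.08, so 1 + 0.3434·K_p = 12.5.
K_p = (12.5 − 1)/0.3434 = 33.5.

K_p = 33.5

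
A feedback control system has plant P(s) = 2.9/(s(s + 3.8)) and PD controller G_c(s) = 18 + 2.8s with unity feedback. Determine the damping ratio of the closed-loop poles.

ζ = 0.825

Forward path: (18 + 2.8s)·2.9/(s(s+3.8)). The closed-loop characteristic equation is s² + (3.8 + 2.9·2.8)s + 2.9·18 = 0.
That is s² + 11.92s + 52.2 = 0, so ω_n = 7.225 rad/s and ζ = 11.92/(2·7.225) = 0.8249.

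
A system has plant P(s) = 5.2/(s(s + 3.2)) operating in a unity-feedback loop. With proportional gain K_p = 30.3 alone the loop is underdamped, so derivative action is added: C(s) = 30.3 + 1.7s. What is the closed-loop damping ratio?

ζ = 0.48

Forward path: (30.3 + 1.7s)·5.2/(s(s+3.2)). The closed-loop characteristic equation is s² + (3.2 + 5.2·1.7)s + 5.2·30.3 = 0.
That is s² + 12.04s + 157.6 = 0, so ω_n = 12.55 rad/s and ζ = 12.04/(2·12.55) = 0.4796.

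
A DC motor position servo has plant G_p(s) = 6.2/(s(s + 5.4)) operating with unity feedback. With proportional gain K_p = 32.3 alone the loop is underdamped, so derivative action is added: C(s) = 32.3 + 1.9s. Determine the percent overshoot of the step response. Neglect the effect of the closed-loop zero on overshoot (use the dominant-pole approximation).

9.08%

Forward path: (32.3 + 1.9s)·6.2/(s(s+5.4)). The closed-loop characteristic equation is s² + (5.4 + 6.2·1.9)s + 6.2·32.3 = 0.
That is s² + 17.18s + 200.3 = 0, so ω_n = 14.15 rad/s and ζ = 17.18/(2·14.15) = 0.607.
%OS = 100·exp(−πζ/√(1−ζ²)) = 9.08%.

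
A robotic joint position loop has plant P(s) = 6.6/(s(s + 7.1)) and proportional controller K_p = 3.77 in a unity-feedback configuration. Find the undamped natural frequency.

ω_n = 4.99 rad/s

1 + K_p·P(s) = 0 gives s² + 7.1s + 24.88 = 0.
So ω_n² = 24.88 ⇒ ω_n = 4.988 rad/s, and ζ = 7.1/(2ω_n) = 0.712.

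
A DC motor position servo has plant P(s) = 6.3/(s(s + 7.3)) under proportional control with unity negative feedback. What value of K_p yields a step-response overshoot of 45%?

K_p = 34.8

From %OS = 100·exp(−πζ/√(1−ζ²)) = 45%, ζ = −ln(0.45)/√(π²+ln²(0.45)) = 0.2463.
Characteristic equation s² + 7.3s + 6.3K_p = 0 gives ζ = 7.3/(2√(6.3K_p)).
Setting ζ = 0.2463: √(6.3K_p) = 7.3/(2·0.2463) = 14.82, so K_p = 219.5/6.3 = 34.8.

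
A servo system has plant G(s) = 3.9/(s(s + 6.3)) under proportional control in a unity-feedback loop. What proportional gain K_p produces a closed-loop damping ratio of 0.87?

K_p = 3.36

Closed-loop characteristic equation: s² + 6.3s + K_p·3.9 = 0.
So ω_n = √(3.9K_p) and 2ζω_n = 6.3, giving ζ = 6.3/(2√(3.9K_p)).
Setting ζ = 0.87: √(3.9K_p) = 6.3/(2·0.87) = 3.621, so K_p = 13.11/3.9 = 3.36.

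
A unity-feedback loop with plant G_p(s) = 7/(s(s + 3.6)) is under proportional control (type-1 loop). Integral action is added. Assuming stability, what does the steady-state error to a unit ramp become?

0

The integrator raises the loop to type 2, so K_v → ∞ and e_ss to a ramp is zero.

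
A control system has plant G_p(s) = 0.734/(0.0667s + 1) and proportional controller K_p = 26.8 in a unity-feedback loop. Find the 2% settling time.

Closed loop: T(s) = K_p·G_p/(1+K_p·G_p) = 19.67/(0.0667s + 1 + 19.67), with pole at s = −(1 + 19.67)/0.0667 = −309.9.
τ = 1/309.9 = 0.003227 s, so 2% settling time ≈ 4τ = 0.0129 s.

T_s ≈ 0.0129 s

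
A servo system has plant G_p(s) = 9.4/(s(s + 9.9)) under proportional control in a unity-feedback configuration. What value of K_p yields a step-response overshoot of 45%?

K_p = 43

From %OS = 100·exp(−πζ/√(1−ζ²)) = 45%, ζ = −ln(0.45)/√(π²+ln²(0.45)) = 0.2463.
Characteristic equation s² + 9.9s + 9.4K_p = 0 gives ζ = 9.9/(2√(9.4K_p)).
Setting ζ = 0.2463: √(9.4K_p) = 9.9/(2·0.2463) = 20.09, so K_p = 403.8/9.4 = 43.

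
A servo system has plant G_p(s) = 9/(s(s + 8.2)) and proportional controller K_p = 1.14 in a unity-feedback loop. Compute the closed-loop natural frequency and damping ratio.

The closed-loop denominator is s(s+8.2) + 1.14·9 = s² + 8.2s + 10.26.
So ω_n² = 10.26 ⇒ ω_n = 3.203 rad/s, and ζ = 8.2/(2ω_n) = 1.28.

ω_n = 3.2 rad/s, ζ = 1.28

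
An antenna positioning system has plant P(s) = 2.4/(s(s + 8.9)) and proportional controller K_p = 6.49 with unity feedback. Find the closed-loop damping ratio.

The closed-loop denominator is s(s+8.9) + 6.49·2.4 = s² + 8.9s + 15.58.
Matching s² + 2ζω_n s + ω_n²: ω_n = √15.58 = 3.947 rad/s and 2ζω_n = 8.9, so ζ = 8.9/(2·3.947) = 1.13.

ζ = 1.13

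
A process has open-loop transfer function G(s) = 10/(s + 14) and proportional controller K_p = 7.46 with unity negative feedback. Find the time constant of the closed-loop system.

τ = 0.0113 s

Closed-loop transfer function: T(s) = K_p·G(s)/(1 + K_p·G(s)) = 74.6/(s + 14 + 74.6) = 74.6/(s + 88.6).
Time constant τ = 1/88.6 = 0.0113 s.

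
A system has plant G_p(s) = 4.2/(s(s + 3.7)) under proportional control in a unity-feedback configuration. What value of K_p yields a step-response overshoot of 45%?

From %OS = 100·exp(−πζ/√(1−ζ²)) = 45%, ζ = −ln(0.45)/√(π²+ln²(0.45)) = 0.2463.
Characteristic equation s² + 3.7s + 4.2K_p = 0 gives ζ = 3.7/(2√(4.2K_p)).
Setting ζ = 0.2463: √(4.2K_p) = 3.7/(2·0.2463) = 7.51, so K_p = 56.4/4.2 = 13.4.

K_p = 13.4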